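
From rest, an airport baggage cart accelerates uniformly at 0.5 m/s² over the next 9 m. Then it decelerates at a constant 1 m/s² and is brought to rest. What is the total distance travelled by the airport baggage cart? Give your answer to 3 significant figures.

Phase 1 (accelerating): v₀ = 0 m/s, a = 0.5 m/s².
v² = v₀² + 2aΔx = 0² + 2·0.5·9 = 9.00 → v = 3.00 m/s
t = (v − v₀)/a = (3.00 − 0)/0.5 = 6.00 s

Phase 2 (decelerating): v₀ = 3.00 m/s, a = -1 m/s².
v = v₀ + at → t = (0 − 3.00) / -1 = 3.00 s
v² = v₀² + 2aΔx → Δx = (0² − 3.00²)/(2·-1) = 4.50 m
Total distance = 9.00 + 4.50 = 13.5 m

13.5 m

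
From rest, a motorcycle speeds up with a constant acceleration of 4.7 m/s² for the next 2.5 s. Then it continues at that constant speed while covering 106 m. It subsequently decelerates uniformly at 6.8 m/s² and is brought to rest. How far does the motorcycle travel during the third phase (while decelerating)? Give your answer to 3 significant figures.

Phase 1 (accelerating): v₀ = 0 m/s, a = 4.7 m/s².
v = v₀ + at = 0 + (4.7)(2.5) = 11.8 m/s
Δx = v₀t + ½at² = 0·2.5 + 0.5·4.7·2.5² = 14.7 m

Phase 2 (constant speed): v₀ = 11.8 m/s, a = 0 m/s².
Constant speed: t = d/v = 106/11.8 = 9.02 s

Phase 3 (decelerating): v₀ = 11.8 m/s, a = -6.8 m/s².
v = v₀ + at → t = (0 − 11.8) / -6.8 = 1.73 s
v² = v₀² + 2aΔx → Δx = (0² − 11.8²)/(2·-6.8) = 10.2 m
Distance in phase 3 = 10.2 m

10.2 m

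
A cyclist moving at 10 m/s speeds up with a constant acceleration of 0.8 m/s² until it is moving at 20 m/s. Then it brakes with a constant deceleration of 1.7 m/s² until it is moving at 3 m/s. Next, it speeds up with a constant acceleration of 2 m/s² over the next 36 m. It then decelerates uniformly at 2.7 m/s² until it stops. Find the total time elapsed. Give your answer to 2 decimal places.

Phase 1 (accelerating): v₀ = 10.0 m/s, a = 0.8 m/s².
v = v₀ + at → t = (20 − 10.0) / 0.8 = 12.5 s
v² = v₀² + 2aΔx → Δx = (20² − 10.0²)/(2·0.8) = 188 m

Phase 2 (decelerating): v₀ = 20.0 m/s, a = -1.7 m/s².
v = v₀ + at → t = (3 − 20.0) / -1.7 = 10.0 s
v² = v₀² + 2aΔx → Δx = (3² − 20.0²)/(2·-1.7) = 115 m

Phase 3 (accelerating): v₀ = 3.00 m/s, a = 2 m/s².
v² = v₀² + 2aΔx = 3.00² + 2·2·36 = 153 → v = 12.4 m/s
t = (v − v₀)/a = (12.4 − 3.00)/2 = 4.68 s

Phase 4 (decelerating): v₀ = 12.4 m/s, a = -2.7 m/s².
v = v₀ + at → t = (0 − 12.4) / -2.7 = 4.58 s
v² = v₀² + 2aΔx → Δx = (0² − 12.4²)/(2·-2.7) = 28.3 m
Total time = 12.5 + 10.0 + 4.68 + 4.58 = 31.8 s

31.77 s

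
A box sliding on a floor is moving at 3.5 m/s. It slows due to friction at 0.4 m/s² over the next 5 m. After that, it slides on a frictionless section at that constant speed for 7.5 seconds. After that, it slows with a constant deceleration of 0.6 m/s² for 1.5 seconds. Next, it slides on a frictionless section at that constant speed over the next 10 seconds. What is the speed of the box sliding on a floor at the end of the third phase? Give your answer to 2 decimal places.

Phase 1 (decelerating): v₀ = 3.50 m/s, a = -0.4 m/s².
v² = v₀² + 2aΔx = 3.50² + 2·-0.4·5 = 8.25 → v = 2.87 m/s
t = (v − v₀)/a = (2.87 − 3.50)/-0.4 = 1.57 s

Phase 2 (constant speed): v₀ = 2.87 m/s, a = 0 m/s².
v = v₀ + at = 2.87 + (0)(7.5) = 2.87 m/s
Δx = v₀t + ½at² = 2.87·7.5 + 0.5·0·7.5² = 21.5 m

Phase 3 (decelerating): v₀ = 2.87 m/s, a = -0.6 m/s².
v = v₀ + at = 2.87 + (-0.6)(1.5) = 1.97 m/s
Δx = v₀t + ½at² = 2.87·1.5 + 0.5·-0.6·1.5² = 3.63 m
Speed at end of phase 3 = 1.97 m/s

1.97 m/s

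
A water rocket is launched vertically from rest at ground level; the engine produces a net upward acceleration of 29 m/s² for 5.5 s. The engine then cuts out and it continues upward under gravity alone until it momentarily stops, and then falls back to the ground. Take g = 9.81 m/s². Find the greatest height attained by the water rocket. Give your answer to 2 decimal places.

Phase 1 (powered ascent): v₀ = 0 m/s, a = 29 m/s².
v = v₀ + at = 0 + (29)(5.5) = 160 m/s
Δx = v₀t + ½at² = 0·5.5 + 0.5·29·5.5² = 439 m

Phase 2 (coasting upward): v₀ = 160 m/s, a = -9.81 m/s².
v = v₀ + at → t = (0 − 160) / -9.81 = 16.3 s
v² = v₀² + 2aΔx → Δx = (0² − 160²)/(2·-9.81) = 1300 m
Maximum height = 439 + 1300 = 1740 m

1735.27 m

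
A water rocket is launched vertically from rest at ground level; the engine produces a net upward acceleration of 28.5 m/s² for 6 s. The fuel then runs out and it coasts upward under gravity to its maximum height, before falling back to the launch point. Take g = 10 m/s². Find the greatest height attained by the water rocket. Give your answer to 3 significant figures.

Phase 1 (powered ascent): v₀ = 0 m/s, a = 28.5 m/s².
v = v₀ + at = 0 + (28.5)(6) = 171 m/s
Δx = v₀t + ½at² = 0·6 + 0.5·28.5·6² = 513 m

Phase 2 (coasting upward): v₀ = 171 m/s, a = -10 m/s².
v = v₀ + at → t = (0 − 171) / -10 = 17.1 s
v² = v₀² + 2aΔx → Δx = (0² − 171²)/(2·-10) = 1460 m
Maximum height = 513 + 1460 = 1980 m

1980 m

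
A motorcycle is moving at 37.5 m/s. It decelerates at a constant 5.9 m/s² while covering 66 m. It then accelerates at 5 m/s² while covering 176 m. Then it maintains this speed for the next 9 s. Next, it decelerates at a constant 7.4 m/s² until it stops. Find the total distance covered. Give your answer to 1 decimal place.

843.1 m

Phase 1 (decelerating): v₀ = 37.5 m/s, a = -5.9 m/s².
v² = v₀² + 2aΔx = 37.5² + 2·-5.9·66 = 627 → v = 25.0 m/s
t = (v − v₀)/a = (25.0 − 37.5)/-5.9 = 2.11 s

Phase 2 (accelerating): v₀ = 25.0 m/s, a = 5 m/s².
v² = v₀² + 2aΔx = 25.0² + 2·5·176 = 2390 → v = 48.9 m/s
t = (v − v₀)/a = (48.9 − 25.0)/5 = 4.76 s

Phase 3 (constant speed): v₀ = 48.9 m/s, a = 0 m/s².
v = v₀ + at = 48.9 + (0)(9) = 48.9 m/s
Δx = v₀t + ½at² = 48.9·9 + 0.5·0·9² = 440 m

Phase 4 (decelerating): v₀ = 48.9 m/s, a = -7.4 m/s².
v = v₀ + at → t = (0 − 48.9) / -7.4 = 6.60 s
v² = v₀² + 2aΔx → Δx = (0² − 48.9²)/(2·-7.4) = 161 m
Total distance = 66.0 + 176 + 440 + 161 = 843 m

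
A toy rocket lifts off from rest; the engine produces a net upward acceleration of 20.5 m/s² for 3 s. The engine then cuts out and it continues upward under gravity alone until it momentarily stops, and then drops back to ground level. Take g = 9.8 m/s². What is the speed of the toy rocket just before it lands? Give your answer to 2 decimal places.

Phase 1 (powered ascent): v₀ = 0 m/s, a = 20.5 m/s².
v = v₀ + at = 0 + (20.5)(3) = 61.5 m/s
Δx = v₀t + ½at² = 0·3 + 0.5·20.5·3² = 92.2 m

Phase 2 (coasting upward): v₀ = 61.5 m/s, a = -9.8 m/s².
v = v₀ + at → t = (0 − 61.5) / -9.8 = 6.28 s
v² = v₀² + 2aΔx → Δx = (0² − 61.5²)/(2·-9.8) = 193 m

Phase 3 (free fall): v₀ = 0 m/s, a = -9.8 m/s².
Falls 285 m from rest: t = √(2·285/9.8) = 7.63 s; v = g·t = 74.8 m/s.
Impact speed = 74.8 m/s

74.77 m/s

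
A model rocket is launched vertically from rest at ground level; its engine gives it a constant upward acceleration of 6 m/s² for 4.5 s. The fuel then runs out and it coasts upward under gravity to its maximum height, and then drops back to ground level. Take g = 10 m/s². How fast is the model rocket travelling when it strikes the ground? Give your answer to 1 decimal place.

Phase 1 (powered ascent): v₀ = 0 m/s, a = 6 m/s².
v = v₀ + at = 0 + (6)(4.5) = 27.0 m/s
Δx = v₀t + ½at² = 0·4.5 + 0.5·6·4.5² = 60.8 m

Phase 2 (coasting upward): v₀ = 27.0 m/s, a = -10 m/s².
v = v₀ + at → t = (0 − 27.0) / -10 = 2.70 s
v² = v₀² + 2aΔx → Δx = (0² − 27.0²)/(2·-10) = 36.5 m

Phase 3 (free fall): v₀ = 0 m/s, a = -10 m/s².
Falls 97.2 m from rest: t = √(2·97.2/10) = 4.41 s; v = g·t = 44.1 m/s.
Impact speed = 44.1 m/s

44.1 m/s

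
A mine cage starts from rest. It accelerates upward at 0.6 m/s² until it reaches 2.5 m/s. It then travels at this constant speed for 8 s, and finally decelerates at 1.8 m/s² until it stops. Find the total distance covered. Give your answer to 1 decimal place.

26.9 m

Phase 1 (accelerating): v₀ = 0 m/s, a = 0.6 m/s².
v = v₀ + at → t = (2.5 − 0) / 0.6 = 4.17 s
v² = v₀² + 2aΔx → Δx = (2.5² − 0²)/(2·0.6) = 5.21 m

Phase 2 (constant speed): v₀ = 2.50 m/s, a = 0 m/s².
v = v₀ + at = 2.50 + (0)(8) = 2.50 m/s
Δx = v₀t + ½at² = 2.50·8 + 0.5·0·8² = 20.0 m

Phase 3 (decelerating): v₀ = 2.50 m/s, a = -1.8 m/s².
v = v₀ + at → t = (0 − 2.50) / -1.8 = 1.39 s
v² = v₀² + 2aΔx → Δx = (0² − 2.50²)/(2·-1.8) = 1.74 m
Total distance = 5.21 + 20.0 + 1.74 = 26.9 m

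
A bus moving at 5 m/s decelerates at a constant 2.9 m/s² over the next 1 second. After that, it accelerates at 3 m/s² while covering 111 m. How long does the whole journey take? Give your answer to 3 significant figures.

8.93 s

Phase 1 (decelerating): v₀ = 5.00 m/s, a = -2.9 m/s².
v = v₀ + at = 5.00 + (-2.9)(1) = 2.10 m/s
Δx = v₀t + ½at² = 5.00·1 + 0.5·-2.9·1² = 3.55 m

Phase 2 (accelerating): v₀ = 2.10 m/s, a = 3 m/s².
v² = v₀² + 2aΔx = 2.10² + 2·3·111 = 670 → v = 25.9 m/s
t = (v − v₀)/a = (25.9 − 2.10)/3 = 7.93 s
Total time = 1.00 + 7.93 = 8.93 s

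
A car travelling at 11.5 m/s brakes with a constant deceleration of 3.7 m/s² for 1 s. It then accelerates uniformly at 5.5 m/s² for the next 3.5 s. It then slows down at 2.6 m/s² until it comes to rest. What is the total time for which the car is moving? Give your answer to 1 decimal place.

Phase 1 (decelerating): v₀ = 11.5 m/s, a = -3.7 m/s².
v = v₀ + at = 11.5 + (-3.7)(1) = 7.80 m/s
Δx = v₀t + ½at² = 11.5·1 + 0.5·-3.7·1² = 9.65 m

Phase 2 (accelerating): v₀ = 7.80 m/s, a = 5.5 m/s².
v = v₀ + at = 7.80 + (5.5)(3.5) = 27.1 m/s
Δx = v₀t + ½at² = 7.80·3.5 + 0.5·5.5·3.5² = 61.0 m

Phase 3 (decelerating): v₀ = 27.1 m/s, a = -2.6 m/s².
v = v₀ + at → t = (0 − 27.1) / -2.6 = 10.4 s
v² = v₀² + 2aΔx → Δx = (0² − 27.1²)/(2·-2.6) = 141 m
Total time = 1.00 + 3.50 + 10.4 = 14.9 s

14.9 s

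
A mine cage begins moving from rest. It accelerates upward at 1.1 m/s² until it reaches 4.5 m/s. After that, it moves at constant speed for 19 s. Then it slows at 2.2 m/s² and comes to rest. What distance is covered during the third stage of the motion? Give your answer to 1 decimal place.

Phase 1 (accelerating): v₀ = 0 m/s, a = 1.1 m/s².
v = v₀ + at → t = (4.5 − 0) / 1.1 = 4.09 s
v² = v₀² + 2aΔx → Δx = (4.5² − 0²)/(2·1.1) = 9.20 m

Phase 2 (constant speed): v₀ = 4.50 m/s, a = 0 m/s².
v = v₀ + at = 4.50 + (0)(19) = 4.50 m/s
Δx = v₀t + ½at² = 4.50·19 + 0.5·0·19² = 85.5 m

Phase 3 (decelerating): v₀ = 4.50 m/s, a = -2.2 m/s².
v = v₀ + at → t = (0 − 4.50) / -2.2 = 2.05 s
v² = v₀² + 2aΔx → Δx = (0² − 4.50²)/(2·-2.2) = 4.60 m
Distance in phase 3 = 4.60 m

4.6 m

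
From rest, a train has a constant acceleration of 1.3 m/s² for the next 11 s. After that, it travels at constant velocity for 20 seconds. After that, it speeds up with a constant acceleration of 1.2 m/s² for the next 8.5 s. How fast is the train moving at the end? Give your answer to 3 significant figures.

24.5 m/s

Phase 1 (accelerating): v₀ = 0 m/s, a = 1.3 m/s².
v = v₀ + at = 0 + (1.3)(11) = 14.3 m/s
Δx = v₀t + ½at² = 0·11 + 0.5·1.3·11² = 78.7 m

Phase 2 (constant speed): v₀ = 14.3 m/s, a = 0 m/s².
v = v₀ + at = 14.3 + (0)(20) = 14.3 m/s
Δx = v₀t + ½at² = 14.3·20 + 0.5·0·20² = 286 m

Phase 3 (accelerating): v₀ = 14.3 m/s, a = 1.2 m/s².
v = v₀ + at = 14.3 + (1.2)(8.5) = 24.5 m/s
Δx = v₀t + ½at² = 14.3·8.5 + 0.5·1.2·8.5² = 165 m
Final speed = 24.5 m/s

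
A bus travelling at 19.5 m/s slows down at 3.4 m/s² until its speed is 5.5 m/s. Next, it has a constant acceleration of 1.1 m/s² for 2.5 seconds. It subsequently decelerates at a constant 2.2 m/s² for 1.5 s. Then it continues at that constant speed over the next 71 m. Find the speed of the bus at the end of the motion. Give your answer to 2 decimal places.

4.95 m/s

Phase 1 (decelerating): v₀ = 19.5 m/s, a = -3.4 m/s².
v = v₀ + at → t = (5.5 − 19.5) / -3.4 = 4.12 s
v² = v₀² + 2aΔx → Δx = (5.5² − 19.5²)/(2·-3.4) = 51.5 m

Phase 2 (accelerating): v₀ = 5.50 m/s, a = 1.1 m/s².
v = v₀ + at = 5.50 + (1.1)(2.5) = 8.25 m/s
Δx = v₀t + ½at² = 5.50·2.5 + 0.5·1.1·2.5² = 17.2 m

Phase 3 (decelerating): v₀ = 8.25 m/s, a = -2.2 m/s².
v = v₀ + at = 8.25 + (-2.2)(1.5) = 4.95 m/s
Δx = v₀t + ½at² = 8.25·1.5 + 0.5·-2.2·1.5² = 9.90 m

Phase 4 (constant speed): v₀ = 4.95 m/s, a = 0 m/s².
Constant speed: t = d/v = 71/4.95 = 14.3 s
Final speed = 4.95 m/s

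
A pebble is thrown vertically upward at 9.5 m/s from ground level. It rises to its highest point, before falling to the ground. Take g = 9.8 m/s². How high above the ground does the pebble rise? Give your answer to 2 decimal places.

Phase 1 (rising): v₀ = 9.50 m/s, a = -9.8 m/s².
v = v₀ + at → t = (0 − 9.50) / -9.8 = 0.969 s
v² = v₀² + 2aΔx → Δx = (0² − 9.50²)/(2·-9.8) = 4.60 m
Maximum height = 4.60 m

4.60 m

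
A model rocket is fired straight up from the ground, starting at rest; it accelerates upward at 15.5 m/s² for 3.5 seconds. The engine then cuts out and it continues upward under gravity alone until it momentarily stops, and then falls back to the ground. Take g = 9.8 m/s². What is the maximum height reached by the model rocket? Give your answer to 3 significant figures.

245 m

Phase 1 (powered ascent): v₀ = 0 m/s, a = 15.5 m/s².
v = v₀ + at = 0 + (15.5)(3.5) = 54.2 m/s
Δx = v₀t + ½at² = 0·3.5 + 0.5·15.5·3.5² = 94.9 m

Phase 2 (coasting upward): v₀ = 54.2 m/s, a = -9.8 m/s².
v = v₀ + at → t = (0 − 54.2) / -9.8 = 5.54 s
v² = v₀² + 2aΔx → Δx = (0² − 54.2²)/(2·-9.8) = 150 m
Maximum height = 94.9 + 150 = 245 m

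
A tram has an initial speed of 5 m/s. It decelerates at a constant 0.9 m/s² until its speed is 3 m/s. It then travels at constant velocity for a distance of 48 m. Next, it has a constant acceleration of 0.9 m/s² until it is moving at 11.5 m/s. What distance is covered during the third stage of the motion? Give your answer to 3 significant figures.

68.5 m

Phase 1 (decelerating): v₀ = 5.00 m/s, a = -0.9 m/s².
v = v₀ + at → t = (3 − 5.00) / -0.9 = 2.22 s
v² = v₀² + 2aΔx → Δx = (3² − 5.00²)/(2·-0.9) = 8.89 m

Phase 2 (constant speed): v₀ = 3.00 m/s, a = 0 m/s².
Constant speed: t = d/v = 48/3.00 = 16.0 s

Phase 3 (accelerating): v₀ = 3.00 m/s, a = 0.9 m/s².
v = v₀ + at → t = (11.5 − 3.00) / 0.9 = 9.44 s
v² = v₀² + 2aΔx → Δx = (11.5² − 3.00²)/(2·0.9) = 68.5 m
Distance in phase 3 = 68.5 m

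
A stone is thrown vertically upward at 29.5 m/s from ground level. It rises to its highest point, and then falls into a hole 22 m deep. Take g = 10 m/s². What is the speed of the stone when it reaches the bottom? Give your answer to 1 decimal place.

36.2 m/s

Phase 1 (rising): v₀ = 29.5 m/s, a = -10 m/s².
v = v₀ + at → t = (0 − 29.5) / -10 = 2.95 s
v² = v₀² + 2aΔx → Δx = (0² − 29.5²)/(2·-10) = 43.5 m

Phase 2 (falling): v₀ = 0 m/s, a = -10 m/s².
Falls 65.5 m from rest: t = √(2·65.5/10) = 3.62 s; v = g·t = 36.2 m/s.
Final speed = 36.2 m/s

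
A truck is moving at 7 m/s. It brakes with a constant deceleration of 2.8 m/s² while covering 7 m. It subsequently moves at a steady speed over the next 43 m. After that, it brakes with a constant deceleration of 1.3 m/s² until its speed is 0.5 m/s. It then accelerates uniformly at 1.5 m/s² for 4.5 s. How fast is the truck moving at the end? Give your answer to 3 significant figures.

7.25 m/s

Phase 1 (decelerating): v₀ = 7.00 m/s, a = -2.8 m/s².
v² = v₀² + 2aΔx = 7.00² + 2·-2.8·7 = 9.80 → v = 3.13 m/s
t = (v − v₀)/a = (3.13 − 7.00)/-2.8 = 1.38 s

Phase 2 (constant speed): v₀ = 3.13 m/s, a = 0 m/s².
Constant speed: t = d/v = 43/3.13 = 13.7 s

Phase 3 (decelerating): v₀ = 3.13 m/s, a = -1.3 m/s².
v = v₀ + at → t = (0.5 − 3.13) / -1.3 = 2.02 s
v² = v₀² + 2aΔx → Δx = (0.5² − 3.13²)/(2·-1.3) = 3.67 m

Phase 4 (accelerating): v₀ = 0.500 m/s, a = 1.5 m/s².
v = v₀ + at = 0.500 + (1.5)(4.5) = 7.25 m/s
Δx = v₀t + ½at² = 0.500·4.5 + 0.5·1.5·4.5² = 17.4 m
Final speed = 7.25 m/s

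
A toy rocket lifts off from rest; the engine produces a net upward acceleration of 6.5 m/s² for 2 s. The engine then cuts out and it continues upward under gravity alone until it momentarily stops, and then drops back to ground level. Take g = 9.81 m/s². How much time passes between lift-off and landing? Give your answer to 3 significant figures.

5.42 s

Phase 1 (powered ascent): v₀ = 0 m/s, a = 6.5 m/s².
v = v₀ + at = 0 + (6.5)(2) = 13.0 m/s
Δx = v₀t + ½at² = 0·2 + 0.5·6.5·2² = 13.0 m

Phase 2 (coasting upward): v₀ = 13.0 m/s, a = -9.81 m/s².
v = v₀ + at → t = (0 − 13.0) / -9.81 = 1.33 s
v² = v₀² + 2aΔx → Δx = (0² − 13.0²)/(2·-9.81) = 8.61 m

Phase 3 (free fall): v₀ = 0 m/s, a = -9.81 m/s².
Falls 21.6 m from rest: t = √(2·21.6/9.81) = 2.10 s; v = g·t = 20.6 m/s.
Total time = 2.00 + 1.33 + 2.10 = 5.42 s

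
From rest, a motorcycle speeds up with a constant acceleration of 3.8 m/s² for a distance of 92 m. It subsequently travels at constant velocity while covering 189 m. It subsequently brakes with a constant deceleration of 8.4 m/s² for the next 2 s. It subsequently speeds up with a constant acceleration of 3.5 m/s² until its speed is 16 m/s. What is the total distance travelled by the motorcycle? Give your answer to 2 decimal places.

Phase 1 (accelerating): v₀ = 0 m/s, a = 3.8 m/s².
v² = v₀² + 2aΔx = 0² + 2·3.8·92 = 699 → v = 26.4 m/s
t = (v − v₀)/a = (26.4 − 0)/3.8 = 6.96 s

Phase 2 (constant speed): v₀ = 26.4 m/s, a = 0 m/s².
Constant speed: t = d/v = 189/26.4 = 7.15 s

Phase 3 (decelerating): v₀ = 26.4 m/s, a = -8.4 m/s².
v = v₀ + at = 26.4 + (-8.4)(2) = 9.64 m/s
Δx = v₀t + ½at² = 26.4·2 + 0.5·-8.4·2² = 36.1 m

Phase 4 (accelerating): v₀ = 9.64 m/s, a = 3.5 m/s².
v = v₀ + at → t = (16 − 9.64) / 3.5 = 1.82 s
v² = v₀² + 2aΔx → Δx = (16² − 9.64²)/(2·3.5) = 23.3 m
Total distance = 92.0 + 189 + 36.1 + 23.3 = 340 m

340.37 m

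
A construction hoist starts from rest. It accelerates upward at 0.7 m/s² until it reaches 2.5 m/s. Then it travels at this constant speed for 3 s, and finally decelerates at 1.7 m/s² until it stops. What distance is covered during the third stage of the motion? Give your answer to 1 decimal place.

1.8 m

Phase 1 (accelerating): v₀ = 0 m/s, a = 0.7 m/s².
v = v₀ + at → t = (2.5 − 0) / 0.7 = 3.57 s
v² = v₀² + 2aΔx → Δx = (2.5² − 0²)/(2·0.7) = 4.46 m

Phase 2 (constant speed): v₀ = 2.50 m/s, a = 0 m/s².
v = v₀ + at = 2.50 + (0)(3) = 2.50 m/s
Δx = v₀t + ½at² = 2.50·3 + 0.5·0·3² = 7.50 m

Phase 3 (decelerating): v₀ = 2.50 m/s, a = -1.7 m/s².
v = v₀ + at → t = (0 − 2.50) / -1.7 = 1.47 s
v² = v₀² + 2aΔx → Δx = (0² − 2.50²)/(2·-1.7) = 1.84 m
Distance in phase 3 = 1.84 m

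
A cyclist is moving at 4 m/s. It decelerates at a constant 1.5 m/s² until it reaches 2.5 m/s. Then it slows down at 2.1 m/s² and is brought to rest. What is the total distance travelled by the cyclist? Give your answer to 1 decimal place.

4.7 m

Phase 1 (decelerating): v₀ = 4.00 m/s, a = -1.5 m/s².
v = v₀ + at → t = (2.5 − 4.00) / -1.5 = 1.00 s
v² = v₀² + 2aΔx → Δx = (2.5² − 4.00²)/(2·-1.5) = 3.25 m

Phase 2 (decelerating): v₀ = 2.50 m/s, a = -2.1 m/s².
v = v₀ + at → t = (0 − 2.50) / -2.1 = 1.19 s
v² = v₀² + 2aΔx → Δx = (0² − 2.50²)/(2·-2.1) = 1.49 m
Total distance = 3.25 + 1.49 = 4.74 m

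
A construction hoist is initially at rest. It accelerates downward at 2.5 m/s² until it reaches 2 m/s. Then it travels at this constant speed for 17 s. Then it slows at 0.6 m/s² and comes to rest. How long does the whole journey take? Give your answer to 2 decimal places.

21.13 s

Phase 1 (accelerating): v₀ = 0 m/s, a = 2.5 m/s².
v = v₀ + at → t = (2 − 0) / 2.5 = 0.800 s
v² = v₀² + 2aΔx → Δx = (2² − 0²)/(2·2.5) = 0.800 m

Phase 2 (constant speed): v₀ = 2.00 m/s, a = 0 m/s².
v = v₀ + at = 2.00 + (0)(17) = 2.00 m/s
Δx = v₀t + ½at² = 2.00·17 + 0.5·0·17² = 34.0 m

Phase 3 (decelerating): v₀ = 2.00 m/s, a = -0.6 m/s².
v = v₀ + at → t = (0 − 2.00) / -0.6 = 3.33 s
v² = v₀² + 2aΔx → Δx = (0² − 2.00²)/(2·-0.6) = 3.33 m
Total time = 0.800 + 17.0 + 3.33 = 21.1 s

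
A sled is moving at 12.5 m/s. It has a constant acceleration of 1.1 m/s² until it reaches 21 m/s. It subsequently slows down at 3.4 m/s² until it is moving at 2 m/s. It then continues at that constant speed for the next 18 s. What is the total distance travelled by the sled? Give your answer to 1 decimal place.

229.7 m

Phase 1 (accelerating): v₀ = 12.5 m/s, a = 1.1 m/s².
v = v₀ + at → t = (21 − 12.5) / 1.1 = 7.73 s
v² = v₀² + 2aΔx → Δx = (21² − 12.5²)/(2·1.1) = 129 m

Phase 2 (decelerating): v₀ = 21.0 m/s, a = -3.4 m/s².
v = v₀ + at → t = (2 − 21.0) / -3.4 = 5.59 s
v² = v₀² + 2aΔx → Δx = (2² − 21.0²)/(2·-3.4) = 64.3 m

Phase 3 (constant speed): v₀ = 2.00 m/s, a = 0 m/s².
v = v₀ + at = 2.00 + (0)(18) = 2.00 m/s
Δx = v₀t + ½at² = 2.00·18 + 0.5·0·18² = 36.0 m
Total distance = 129 + 64.3 + 36.0 = 230 m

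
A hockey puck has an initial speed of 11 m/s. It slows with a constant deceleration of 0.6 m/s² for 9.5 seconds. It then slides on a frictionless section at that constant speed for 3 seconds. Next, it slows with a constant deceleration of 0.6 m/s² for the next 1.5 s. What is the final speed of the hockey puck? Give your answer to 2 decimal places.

4.40 m/s

Phase 1 (decelerating): v₀ = 11.0 m/s, a = -0.6 m/s².
v = v₀ + at = 11.0 + (-0.6)(9.5) = 5.30 m/s
Δx = v₀t + ½at² = 11.0·9.5 + 0.5·-0.6·9.5² = 77.4 m

Phase 2 (constant speed): v₀ = 5.30 m/s, a = 0 m/s².
v = v₀ + at = 5.30 + (0)(3) = 5.30 m/s
Δx = v₀t + ½at² = 5.30·3 + 0.5·0·3² = 15.9 m

Phase 3 (decelerating): v₀ = 5.30 m/s, a = -0.6 m/s².
v = v₀ + at = 5.30 + (-0.6)(1.5) = 4.40 m/s
Δx = v₀t + ½at² = 5.30·1.5 + 0.5·-0.6·1.5² = 7.27 m
Final speed = 4.40 m/s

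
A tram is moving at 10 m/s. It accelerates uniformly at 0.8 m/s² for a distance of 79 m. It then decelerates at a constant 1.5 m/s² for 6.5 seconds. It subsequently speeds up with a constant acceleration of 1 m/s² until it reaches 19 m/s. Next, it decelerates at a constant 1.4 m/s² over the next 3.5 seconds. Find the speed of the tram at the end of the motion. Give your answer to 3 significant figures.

14.1 m/s

Phase 1 (accelerating): v₀ = 10.0 m/s, a = 0.8 m/s².
v² = v₀² + 2aΔx = 10.0² + 2·0.8·79 = 226 → v = 15.0 m/s
t = (v − v₀)/a = (15.0 − 10.0)/0.8 = 6.31 s

Phase 2 (decelerating): v₀ = 15.0 m/s, a = -1.5 m/s².
v = v₀ + at = 15.0 + (-1.5)(6.5) = 5.30 m/s
Δx = v₀t + ½at² = 15.0·6.5 + 0.5·-1.5·6.5² = 66.1 m

Phase 3 (accelerating): v₀ = 5.30 m/s, a = 1 m/s².
v = v₀ + at → t = (19 − 5.30) / 1 = 13.7 s
v² = v₀² + 2aΔx → Δx = (19² − 5.30²)/(2·1) = 166 m

Phase 4 (decelerating): v₀ = 19.0 m/s, a = -1.4 m/s².
v = v₀ + at = 19.0 + (-1.4)(3.5) = 14.1 m/s
Δx = v₀t + ½at² = 19.0·3.5 + 0.5·-1.4·3.5² = 57.9 m
Final speed = 14.1 m/s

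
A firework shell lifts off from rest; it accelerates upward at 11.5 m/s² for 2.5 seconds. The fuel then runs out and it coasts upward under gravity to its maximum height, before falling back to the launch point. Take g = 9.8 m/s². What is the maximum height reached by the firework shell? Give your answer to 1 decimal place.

78.1 m

Phase 1 (powered ascent): v₀ = 0 m/s, a = 11.5 m/s².
v = v₀ + at = 0 + (11.5)(2.5) = 28.8 m/s
Δx = v₀t + ½at² = 0·2.5 + 0.5·11.5·2.5² = 35.9 m

Phase 2 (coasting upward): v₀ = 28.8 m/s, a = -9.8 m/s².
v = v₀ + at → t = (0 − 28.8) / -9.8 = 2.93 s
v² = v₀² + 2aΔx → Δx = (0² − 28.8²)/(2·-9.8) = 42.2 m
Maximum height = 35.9 + 42.2 = 78.1 m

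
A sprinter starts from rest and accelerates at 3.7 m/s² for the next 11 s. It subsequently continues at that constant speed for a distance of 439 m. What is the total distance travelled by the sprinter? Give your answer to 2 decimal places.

Phase 1 (accelerating): v₀ = 0 m/s, a = 3.7 m/s².
v = v₀ + at = 0 + (3.7)(11) = 40.7 m/s
Δx = v₀t + ½at² = 0·11 + 0.5·3.7·11² = 224 m

Phase 2 (constant speed): v₀ = 40.7 m/s, a = 0 m/s².
Constant speed: t = d/v = 439/40.7 = 10.8 s
Total distance = 224 + 439 = 663 m

662.85 m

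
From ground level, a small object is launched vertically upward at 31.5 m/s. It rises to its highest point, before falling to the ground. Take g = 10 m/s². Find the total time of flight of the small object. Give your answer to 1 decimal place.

6.3 s

Phase 1 (rising): v₀ = 31.5 m/s, a = -10 m/s².
v = v₀ + at → t = (0 − 31.5) / -10 = 3.15 s
v² = v₀² + 2aΔx → Δx = (0² − 31.5²)/(2·-10) = 49.6 m

Phase 2 (falling): v₀ = 0 m/s, a = -10 m/s².
Falls 49.6 m from rest: t = √(2·49.6/10) = 3.15 s; v = g·t = 31.5 m/s.
Total time = 3.15 + 3.15 = 6.30 s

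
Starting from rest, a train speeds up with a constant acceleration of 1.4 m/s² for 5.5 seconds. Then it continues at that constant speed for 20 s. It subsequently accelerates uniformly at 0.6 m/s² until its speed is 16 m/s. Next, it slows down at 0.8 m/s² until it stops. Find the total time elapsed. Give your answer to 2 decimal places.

59.33 s

Phase 1 (accelerating): v₀ = 0 m/s, a = 1.4 m/s².
v = v₀ + at = 0 + (1.4)(5.5) = 7.70 m/s
Δx = v₀t + ½at² = 0·5.5 + 0.5·1.4·5.5² = 21.2 m

Phase 2 (constant speed): v₀ = 7.70 m/s, a = 0 m/s².
v = v₀ + at = 7.70 + (0)(20) = 7.70 m/s
Δx = v₀t + ½at² = 7.70·20 + 0.5·0·20² = 154 m

Phase 3 (accelerating): v₀ = 7.70 m/s, a = 0.6 m/s².
v = v₀ + at → t = (16 − 7.70) / 0.6 = 13.8 s
v² = v₀² + 2aΔx → Δx = (16² − 7.70²)/(2·0.6) = 164 m

Phase 4 (decelerating): v₀ = 16.0 m/s, a = -0.8 m/s².
v = v₀ + at → t = (0 − 16.0) / -0.8 = 20.0 s
v² = v₀² + 2aΔx → Δx = (0² − 16.0²)/(2·-0.8) = 160 m
Total time = 5.50 + 20.0 + 13.8 + 20.0 = 59.3 s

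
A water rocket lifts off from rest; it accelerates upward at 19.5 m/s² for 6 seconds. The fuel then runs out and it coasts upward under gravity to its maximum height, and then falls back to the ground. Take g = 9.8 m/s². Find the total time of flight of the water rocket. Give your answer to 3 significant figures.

32.6 s

Phase 1 (powered ascent): v₀ = 0 m/s, a = 19.5 m/s².
v = v₀ + at = 0 + (19.5)(6) = 117 m/s
Δx = v₀t + ½at² = 0·6 + 0.5·19.5·6² = 351 m

Phase 2 (coasting upward): v₀ = 117 m/s, a = -9.8 m/s².
v = v₀ + at → t = (0 − 117) / -9.8 = 11.9 s
v² = v₀² + 2aΔx → Δx = (0² − 117²)/(2·-9.8) = 698 m

Phase 3 (free fall): v₀ = 0 m/s, a = -9.8 m/s².
Falls 1050 m from rest: t = √(2·1050/9.8) = 14.6 s; v = g·t = 143 m/s.
Total time = 6.00 + 11.9 + 14.6 = 32.6 s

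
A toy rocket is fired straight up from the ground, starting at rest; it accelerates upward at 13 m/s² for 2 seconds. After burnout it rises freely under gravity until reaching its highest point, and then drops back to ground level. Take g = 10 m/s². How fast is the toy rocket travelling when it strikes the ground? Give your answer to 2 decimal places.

34.58 m/s

Phase 1 (powered ascent): v₀ = 0 m/s, a = 13 m/s².
v = v₀ + at = 0 + (13)(2) = 26.0 m/s
Δx = v₀t + ½at² = 0·2 + 0.5·13·2² = 26.0 m

Phase 2 (coasting upward): v₀ = 26.0 m/s, a = -10 m/s².
v = v₀ + at → t = (0 − 26.0) / -10 = 2.60 s
v² = v₀² + 2aΔx → Δx = (0² − 26.0²)/(2·-10) = 33.8 m

Phase 3 (free fall): v₀ = 0 m/s, a = -10 m/s².
Falls 59.8 m from rest: t = √(2·59.8/10) = 3.46 s; v = g·t = 34.6 m/s.
Impact speed = 34.6 m/s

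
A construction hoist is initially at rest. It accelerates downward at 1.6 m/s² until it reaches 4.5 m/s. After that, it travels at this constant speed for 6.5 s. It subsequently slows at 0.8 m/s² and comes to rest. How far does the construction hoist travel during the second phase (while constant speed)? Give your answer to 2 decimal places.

Phase 1 (accelerating): v₀ = 0 m/s, a = 1.6 m/s².
v = v₀ + at → t = (4.5 − 0) / 1.6 = 2.81 s
v² = v₀² + 2aΔx → Δx = (4.5² − 0²)/(2·1.6) = 6.33 m

Phase 2 (constant speed): v₀ = 4.50 m/s, a = 0 m/s².
v = v₀ + at = 4.50 + (0)(6.5) = 4.50 m/s
Δx = v₀t + ½at² = 4.50·6.5 + 0.5·0·6.5² = 29.2 m
Distance in phase 2 = 29.2 m

29.25 m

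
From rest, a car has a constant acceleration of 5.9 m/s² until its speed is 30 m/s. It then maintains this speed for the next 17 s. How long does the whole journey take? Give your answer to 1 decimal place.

Phase 1 (accelerating): v₀ = 0 m/s, a = 5.9 m/s².
v = v₀ + at → t = (30 − 0) / 5.9 = 5.08 s
v² = v₀² + 2aΔx → Δx = (30² − 0²)/(2·5.9) = 76.3 m

Phase 2 (constant speed): v₀ = 30.0 m/s, a = 0 m/s².
v = v₀ + at = 30.0 + (0)(17) = 30.0 m/s
Δx = v₀t + ½at² = 30.0·17 + 0.5·0·17² = 510 m
Total time = 5.08 + 17.0 = 22.1 s

22.1 s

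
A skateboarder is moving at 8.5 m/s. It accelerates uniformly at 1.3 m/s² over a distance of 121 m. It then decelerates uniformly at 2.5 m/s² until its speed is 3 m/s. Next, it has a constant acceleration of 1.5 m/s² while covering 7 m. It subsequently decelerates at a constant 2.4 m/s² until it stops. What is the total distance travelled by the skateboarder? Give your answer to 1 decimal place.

Phase 1 (accelerating): v₀ = 8.50 m/s, a = 1.3 m/s².
v² = v₀² + 2aΔx = 8.50² + 2·1.3·121 = 387 → v = 19.7 m/s
t = (v − v₀)/a = (19.7 − 8.50)/1.3 = 8.59 s

Phase 2 (decelerating): v₀ = 19.7 m/s, a = -2.5 m/s².
v = v₀ + at → t = (3 − 19.7) / -2.5 = 6.67 s
v² = v₀² + 2aΔx → Δx = (3² − 19.7²)/(2·-2.5) = 75.6 m

Phase 3 (accelerating): v₀ = 3.00 m/s, a = 1.5 m/s².
v² = v₀² + 2aΔx = 3.00² + 2·1.5·7 = 30.0 → v = 5.48 m/s
t = (v − v₀)/a = (5.48 − 3.00)/1.5 = 1.65 s

Phase 4 (decelerating): v₀ = 5.48 m/s, a = -2.4 m/s².
v = v₀ + at → t = (0 − 5.48) / -2.4 = 2.28 s
v² = v₀² + 2aΔx → Δx = (0² − 5.48²)/(2·-2.4) = 6.25 m
Total distance = 121 + 75.6 + 7.00 + 6.25 = 210 m

209.8 m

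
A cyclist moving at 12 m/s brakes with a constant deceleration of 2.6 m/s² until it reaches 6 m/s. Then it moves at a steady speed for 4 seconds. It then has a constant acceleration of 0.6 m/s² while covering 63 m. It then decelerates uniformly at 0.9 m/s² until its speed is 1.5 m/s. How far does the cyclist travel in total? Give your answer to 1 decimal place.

Phase 1 (decelerating): v₀ = 12.0 m/s, a = -2.6 m/s².
v = v₀ + at → t = (6 − 12.0) / -2.6 = 2.31 s
v² = v₀² + 2aΔx → Δx = (6² − 12.0²)/(2·-2.6) = 20.8 m

Phase 2 (constant speed): v₀ = 6.00 m/s, a = 0 m/s².
v = v₀ + at = 6.00 + (0)(4) = 6.00 m/s
Δx = v₀t + ½at² = 6.00·4 + 0.5·0·4² = 24.0 m

Phase 3 (accelerating): v₀ = 6.00 m/s, a = 0.6 m/s².
v² = v₀² + 2aΔx = 6.00² + 2·0.6·63 = 112 → v = 10.6 m/s
t = (v − v₀)/a = (10.6 − 6.00)/0.6 = 7.61 s

Phase 4 (decelerating): v₀ = 10.6 m/s, a = -0.9 m/s².
v = v₀ + at → t = (1.5 − 10.6) / -0.9 = 10.1 s
v² = v₀² + 2aΔx → Δx = (1.5² − 10.6²)/(2·-0.9) = 60.8 m
Total distance = 20.8 + 24.0 + 63.0 + 60.8 = 169 m

168.5 m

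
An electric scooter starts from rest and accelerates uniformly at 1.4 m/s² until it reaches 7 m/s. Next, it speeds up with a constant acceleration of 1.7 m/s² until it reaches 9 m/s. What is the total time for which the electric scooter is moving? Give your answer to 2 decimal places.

Phase 1 (accelerating): v₀ = 0 m/s, a = 1.4 m/s².
v = v₀ + at → t = (7 − 0) / 1.4 = 5.00 s
v² = v₀² + 2aΔx → Δx = (7² − 0²)/(2·1.4) = 17.5 m

Phase 2 (accelerating): v₀ = 7.00 m/s, a = 1.7 m/s².
v = v₀ + at → t = (9 − 7.00) / 1.7 = 1.18 s
v² = v₀² + 2aΔx → Δx = (9² − 7.00²)/(2·1.7) = 9.41 m
Total time = 5.00 + 1.18 = 6.18 s

6.18 s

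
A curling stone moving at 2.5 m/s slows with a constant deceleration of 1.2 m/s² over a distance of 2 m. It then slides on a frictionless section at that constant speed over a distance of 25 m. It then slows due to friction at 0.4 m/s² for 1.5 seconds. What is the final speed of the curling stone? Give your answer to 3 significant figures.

Phase 1 (decelerating): v₀ = 2.50 m/s, a = -1.2 m/s².
v² = v₀² + 2aΔx = 2.50² + 2·-1.2·2 = 1.45 → v = 1.20 m/s
t = (v − v₀)/a = (1.20 − 2.50)/-1.2 = 1.08 s

Phase 2 (constant speed): v₀ = 1.20 m/s, a = 0 m/s².
Constant speed: t = d/v = 25/1.20 = 20.8 s

Phase 3 (decelerating): v₀ = 1.20 m/s, a = -0.4 m/s².
v = v₀ + at = 1.20 + (-0.4)(1.5) = 0.604 m/s
Δx = v₀t + ½at² = 1.20·1.5 + 0.5·-0.4·1.5² = 1.36 m
Final speed = 0.604 m/s

0.604 m/s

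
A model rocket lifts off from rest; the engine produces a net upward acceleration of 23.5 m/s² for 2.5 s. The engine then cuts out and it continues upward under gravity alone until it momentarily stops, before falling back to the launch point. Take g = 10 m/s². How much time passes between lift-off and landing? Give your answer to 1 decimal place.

Phase 1 (powered ascent): v₀ = 0 m/s, a = 23.5 m/s².
v = v₀ + at = 0 + (23.5)(2.5) = 58.8 m/s
Δx = v₀t + ½at² = 0·2.5 + 0.5·23.5·2.5² = 73.4 m

Phase 2 (coasting upward): v₀ = 58.8 m/s, a = -10 m/s².
v = v₀ + at → t = (0 − 58.8) / -10 = 5.88 s
v² = v₀² + 2aΔx → Δx = (0² − 58.8²)/(2·-10) = 173 m

Phase 3 (free fall): v₀ = 0 m/s, a = -10 m/s².
Falls 246 m from rest: t = √(2·246/10) = 7.01 s; v = g·t = 70.1 m/s.
Total time = 2.50 + 5.88 + 7.01 = 15.4 s

15.4 s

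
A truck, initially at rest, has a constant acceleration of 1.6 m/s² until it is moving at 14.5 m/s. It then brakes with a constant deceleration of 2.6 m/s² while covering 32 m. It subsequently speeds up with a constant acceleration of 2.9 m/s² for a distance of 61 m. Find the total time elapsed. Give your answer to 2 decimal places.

16.69 s

Phase 1 (accelerating): v₀ = 0 m/s, a = 1.6 m/s².
v = v₀ + at → t = (14.5 − 0) / 1.6 = 9.06 s
v² = v₀² + 2aΔx → Δx = (14.5² − 0²)/(2·1.6) = 65.7 m

Phase 2 (decelerating): v₀ = 14.5 m/s, a = -2.6 m/s².
v² = v₀² + 2aΔx = 14.5² + 2·-2.6·32 = 43.8 → v = 6.62 m/s
t = (v − v₀)/a = (6.62 − 14.5)/-2.6 = 3.03 s

Phase 3 (accelerating): v₀ = 6.62 m/s, a = 2.9 m/s².
v² = v₀² + 2aΔx = 6.62² + 2·2.9·61 = 398 → v = 19.9 m/s
t = (v − v₀)/a = (19.9 − 6.62)/2.9 = 4.59 s
Total time = 9.06 + 3.03 + 4.59 = 16.7 s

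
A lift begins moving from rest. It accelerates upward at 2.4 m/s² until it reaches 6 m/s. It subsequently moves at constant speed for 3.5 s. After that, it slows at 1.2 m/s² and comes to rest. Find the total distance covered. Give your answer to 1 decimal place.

43.5 m

Phase 1 (accelerating): v₀ = 0 m/s, a = 2.4 m/s².
v = v₀ + at → t = (6 − 0) / 2.4 = 2.50 s
v² = v₀² + 2aΔx → Δx = (6² − 0²)/(2·2.4) = 7.50 m

Phase 2 (constant speed): v₀ = 6.00 m/s, a = 0 m/s².
v = v₀ + at = 6.00 + (0)(3.5) = 6.00 m/s
Δx = v₀t + ½at² = 6.00·3.5 + 0.5·0·3.5² = 21.0 m

Phase 3 (decelerating): v₀ = 6.00 m/s, a = -1.2 m/s².
v = v₀ + at → t = (0 − 6.00) / -1.2 = 5.00 s
v² = v₀² + 2aΔx → Δx = (0² − 6.00²)/(2·-1.2) = 15.0 m
Total distance = 7.50 + 21.0 + 15.0 = 43.5 m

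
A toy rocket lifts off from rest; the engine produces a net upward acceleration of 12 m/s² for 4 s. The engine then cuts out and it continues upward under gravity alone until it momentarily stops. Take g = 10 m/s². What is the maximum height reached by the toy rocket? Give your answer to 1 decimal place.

211.2 m

Phase 1 (powered ascent): v₀ = 0 m/s, a = 12 m/s².
v = v₀ + at = 0 + (12)(4) = 48.0 m/s
Δx = v₀t + ½at² = 0·4 + 0.5·12·4² = 96.0 m

Phase 2 (coasting upward): v₀ = 48.0 m/s, a = -10 m/s².
v = v₀ + at → t = (0 − 48.0) / -10 = 4.80 s
v² = v₀² + 2aΔx → Δx = (0² − 48.0²)/(2·-10) = 115 m
Maximum height = 96.0 + 115 = 211 m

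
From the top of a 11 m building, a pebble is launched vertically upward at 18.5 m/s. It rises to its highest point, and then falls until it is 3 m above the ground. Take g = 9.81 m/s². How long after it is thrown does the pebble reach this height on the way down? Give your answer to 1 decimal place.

4.2 s

Phase 1 (rising): v₀ = 18.5 m/s, a = -9.81 m/s².
v = v₀ + at → t = (0 − 18.5) / -9.81 = 1.89 s
v² = v₀² + 2aΔx → Δx = (0² − 18.5²)/(2·-9.81) = 17.4 m

Phase 2 (falling): v₀ = 0 m/s, a = -9.81 m/s².
Falls 25.4 m from rest: t = √(2·25.4/9.81) = 2.28 s; v = g·t = 22.3 m/s.
Total time = 1.89 + 2.28 = 4.16 s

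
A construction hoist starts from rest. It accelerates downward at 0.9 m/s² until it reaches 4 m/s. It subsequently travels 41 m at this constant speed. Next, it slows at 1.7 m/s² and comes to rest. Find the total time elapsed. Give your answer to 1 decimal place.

Phase 1 (accelerating): v₀ = 0 m/s, a = 0.9 m/s².
v = v₀ + at → t = (4 − 0) / 0.9 = 4.44 s
v² = v₀² + 2aΔx → Δx = (4² − 0²)/(2·0.9) = 8.89 m

Phase 2 (constant speed): v₀ = 4.00 m/s, a = 0 m/s².
Constant speed: t = d/v = 41/4.00 = 10.2 s

Phase 3 (decelerating): v₀ = 4.00 m/s, a = -1.7 m/s².
v = v₀ + at → t = (0 − 4.00) / -1.7 = 2.35 s
v² = v₀² + 2aΔx → Δx = (0² − 4.00²)/(2·-1.7) = 4.71 m
Total time = 4.44 + 10.2 + 2.35 = 17.0 s

17.0 s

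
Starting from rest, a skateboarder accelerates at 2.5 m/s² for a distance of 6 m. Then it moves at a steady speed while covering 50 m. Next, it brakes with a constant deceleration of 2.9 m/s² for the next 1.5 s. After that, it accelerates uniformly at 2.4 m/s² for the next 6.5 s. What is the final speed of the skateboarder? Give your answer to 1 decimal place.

Phase 1 (accelerating): v₀ = 0 m/s, a = 2.5 m/s².
v² = v₀² + 2aΔx = 0² + 2·2.5·6 = 30.0 → v = 5.48 m/s
t = (v − v₀)/a = (5.48 − 0)/2.5 = 2.19 s

Phase 2 (constant speed): v₀ = 5.48 m/s, a = 0 m/s².
Constant speed: t = d/v = 50/5.48 = 9.13 s

Phase 3 (decelerating): v₀ = 5.48 m/s, a = -2.9 m/s².
v = v₀ + at = 5.48 + (-2.9)(1.5) = 1.13 m/s
Δx = v₀t + ½at² = 5.48·1.5 + 0.5·-2.9·1.5² = 4.95 m

Phase 4 (accelerating): v₀ = 1.13 m/s, a = 2.4 m/s².
v = v₀ + at = 1.13 + (2.4)(6.5) = 16.7 m/s
Δx = v₀t + ½at² = 1.13·6.5 + 0.5·2.4·6.5² = 58.0 m
Final speed = 16.7 m/s

16.7 m/s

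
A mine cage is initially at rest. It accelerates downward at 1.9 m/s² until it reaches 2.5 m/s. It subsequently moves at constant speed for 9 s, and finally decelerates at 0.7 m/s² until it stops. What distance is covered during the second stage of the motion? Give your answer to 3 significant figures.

Phase 1 (accelerating): v₀ = 0 m/s, a = 1.9 m/s².
v = v₀ + at → t = (2.5 − 0) / 1.9 = 1.32 s
v² = v₀² + 2aΔx → Δx = (2.5² − 0²)/(2·1.9) = 1.64 m

Phase 2 (constant speed): v₀ = 2.50 m/s, a = 0 m/s².
v = v₀ + at = 2.50 + (0)(9) = 2.50 m/s
Δx = v₀t + ½at² = 2.50·9 + 0.5·0·9² = 22.5 m
Distance in phase 2 = 22.5 m

22.5 m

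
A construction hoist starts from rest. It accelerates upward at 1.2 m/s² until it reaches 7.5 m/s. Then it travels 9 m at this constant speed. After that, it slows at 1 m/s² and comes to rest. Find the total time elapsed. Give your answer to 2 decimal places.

14.95 s

Phase 1 (accelerating): v₀ = 0 m/s, a = 1.2 m/s².
v = v₀ + at → t = (7.5 − 0) / 1.2 = 6.25 s
v² = v₀² + 2aΔx → Δx = (7.5² − 0²)/(2·1.2) = 23.4 m

Phase 2 (constant speed): v₀ = 7.50 m/s, a = 0 m/s².
Constant speed: t = d/v = 9/7.50 = 1.20 s

Phase 3 (decelerating): v₀ = 7.50 m/s, a = -1 m/s².
v = v₀ + at → t = (0 − 7.50) / -1 = 7.50 s
v² = v₀² + 2aΔx → Δx = (0² − 7.50²)/(2·-1) = 28.1 m
Total time = 6.25 + 1.20 + 7.50 = 14.9 s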